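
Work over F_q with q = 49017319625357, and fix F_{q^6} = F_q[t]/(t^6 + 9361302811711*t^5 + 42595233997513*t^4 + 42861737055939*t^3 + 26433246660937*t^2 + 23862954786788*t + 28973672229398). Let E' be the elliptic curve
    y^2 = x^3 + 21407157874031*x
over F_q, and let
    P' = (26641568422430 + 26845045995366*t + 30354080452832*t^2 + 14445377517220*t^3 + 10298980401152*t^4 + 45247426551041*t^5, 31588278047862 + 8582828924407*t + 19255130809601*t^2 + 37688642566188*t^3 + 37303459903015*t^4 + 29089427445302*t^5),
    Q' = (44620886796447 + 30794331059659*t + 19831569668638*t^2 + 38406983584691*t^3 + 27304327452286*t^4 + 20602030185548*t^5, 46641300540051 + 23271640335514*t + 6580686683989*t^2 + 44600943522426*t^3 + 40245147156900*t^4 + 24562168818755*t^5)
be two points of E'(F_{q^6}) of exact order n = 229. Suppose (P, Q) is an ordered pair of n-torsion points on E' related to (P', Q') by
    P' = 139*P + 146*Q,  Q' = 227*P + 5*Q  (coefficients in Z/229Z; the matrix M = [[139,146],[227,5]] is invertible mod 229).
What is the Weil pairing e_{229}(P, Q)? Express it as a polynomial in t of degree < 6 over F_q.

Under M = [[139,146],[227,5]] in GL_2(Z/229), e_{229}(P',Q') = e_{229}(P,Q)^(139*5-146*227 mod 229).
det M = 139*5 - 146*227 = -32447 = 71 (mod 229); 71^{-1} = 100 (mod 229).
Build f_{229,P'} and f_{229,Q'} via the 8-bit ladder of 229=11100101_2; evaluate at shifted divisors; quotient in F_{49017319625357^6}.
e_{229}(P',Q') = 22110843122949 + 810241107536*t + 15868819271737*t^2 + 9414563117995*t^3 + 13890156733105*t^4 + 31951361467152*t^5.
Thus e_{229}(P,Q) = 20524926768486 + 37398757688088*t + 1651175095694*t^2 + 17888987498189*t^3 + 45804279492579*t^4 + 30829664203577*t^5.

20524926768486 + 37398757688088*t + 1651175095694*t^2 + 17888987498189*t^3 + 45804279492579*t^4 + 30829664203577*t^5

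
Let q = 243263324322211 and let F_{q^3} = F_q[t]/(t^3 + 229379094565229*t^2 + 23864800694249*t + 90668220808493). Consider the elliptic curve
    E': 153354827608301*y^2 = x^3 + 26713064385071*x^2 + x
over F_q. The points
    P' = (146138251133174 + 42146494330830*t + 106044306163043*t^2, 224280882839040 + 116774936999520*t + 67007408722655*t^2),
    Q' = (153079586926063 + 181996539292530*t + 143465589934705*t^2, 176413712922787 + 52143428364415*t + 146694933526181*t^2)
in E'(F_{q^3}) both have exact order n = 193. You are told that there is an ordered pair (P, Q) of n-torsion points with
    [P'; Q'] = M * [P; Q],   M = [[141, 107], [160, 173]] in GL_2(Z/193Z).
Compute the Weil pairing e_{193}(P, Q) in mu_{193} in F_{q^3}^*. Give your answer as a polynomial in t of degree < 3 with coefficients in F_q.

e_{193}(aP+bQ,cP+dQ) = e_{193}(P,Q)^(ad-bc); with (a,b,c,d)=(141,107,160,173) this gives the det-193 law.
141*173 - 107*160 = 7273; reduced mod 193: det = 132, inverse 174.
Montgomery->Weierstrass: x_W = 54686884804937*x+202907591112959, y_W=54686884804937*y on F_{243263324322211}; lands on y^2=x^3+69367377681500*x+220112498739404.
n = 193 = (11000001)_2 (8 bits, wt 3); accumulate f_{193,P'}(Q'+S)/f_{193,P'}(S) along the 7-step ladder.
e_{193}(P',Q') = 209504446226700 + 49812822377969*t + 129899422853075*t^2.
e_{193}(P,Q) = (209504446226700 + 49812822377969*t + 129899422853075*t^2)^{174} = 64551195938803 + 230464691550466*t + 1394832069965*t^2.

64551195938803 + 230464691550466*t + 1394832069965*t^2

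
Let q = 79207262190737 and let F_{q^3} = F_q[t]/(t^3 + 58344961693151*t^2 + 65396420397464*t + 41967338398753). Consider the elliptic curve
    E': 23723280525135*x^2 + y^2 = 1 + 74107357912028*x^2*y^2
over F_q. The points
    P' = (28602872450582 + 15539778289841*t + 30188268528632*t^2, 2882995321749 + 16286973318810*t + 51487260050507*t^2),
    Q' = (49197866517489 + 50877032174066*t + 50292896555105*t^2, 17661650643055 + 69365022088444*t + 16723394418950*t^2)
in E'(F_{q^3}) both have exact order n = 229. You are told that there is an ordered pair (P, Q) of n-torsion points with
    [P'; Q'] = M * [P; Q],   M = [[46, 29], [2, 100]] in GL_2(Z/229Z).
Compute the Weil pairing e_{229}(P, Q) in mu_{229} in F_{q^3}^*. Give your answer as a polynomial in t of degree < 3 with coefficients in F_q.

Under M = [[46,29],[2,100]] in GL_2(Z/229), e_{229}(P',Q') = e_{229}(P,Q)^(46*100-29*2 mod 229).
Hence e(P,Q) = e(P',Q')^{6} where 6 = 191^{-1} mod 229.
Edwards->Montgomery: u=(1+y)/(1-y), v=u/x -> 32452284831729v^2=u^3+6084244133112u^2+u; then x_W=7205796200961u+3103896041071: y^2=x^3+53754419657760*x+26509296964689.
Double-and-add over 11100101: 8-1 doublings, 5-1 additions; each step l_{T,T}/v_{2T} or l_{T,P'}/v at Q'+S for random S.
The quotient is 29215280556504 + 24132303934609*t + 53246337110188*t^2.
Raise to 6: e(P,Q) = 159393101117 + 46810549061009*t + 51332487508072*t^2 in mu_{229}.

159393101117 + 46810549061009*t + 51332487508072*t^2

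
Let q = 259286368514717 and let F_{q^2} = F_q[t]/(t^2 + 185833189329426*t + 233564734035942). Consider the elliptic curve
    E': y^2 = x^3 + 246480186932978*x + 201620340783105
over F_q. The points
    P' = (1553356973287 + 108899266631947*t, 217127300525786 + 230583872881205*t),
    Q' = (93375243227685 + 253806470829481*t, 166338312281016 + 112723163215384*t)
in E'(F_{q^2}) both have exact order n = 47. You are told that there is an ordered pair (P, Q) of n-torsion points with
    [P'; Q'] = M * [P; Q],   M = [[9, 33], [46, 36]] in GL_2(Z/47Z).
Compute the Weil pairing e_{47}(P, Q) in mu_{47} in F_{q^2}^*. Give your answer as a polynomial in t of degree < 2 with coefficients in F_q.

19939942314020 + 116746578422015*t

Under M = [[9,33],[46,36]] in GL_2(Z/47), e_{47}(P',Q') = e_{47}(P,Q)^(9*36-33*46 mod 47).
det M = 9*36 - 33*46 = -1194 = 28 (mod 47); 28^{-1} = 42 (mod 47).
Double-and-add over 101111: 6-1 doublings, 5-1 additions; each step l_{T,T}/v_{2T} or l_{T,P'}/v at Q'+S for random S.
Miller gives e_{47}(P',Q') = 116343577495245 + 231451850434940*t in F_{259286368514717^2}.
e_{47}(P,Q) = (116343577495245 + 231451850434940*t)^{42} = 19939942314020 + 116746578422015*t.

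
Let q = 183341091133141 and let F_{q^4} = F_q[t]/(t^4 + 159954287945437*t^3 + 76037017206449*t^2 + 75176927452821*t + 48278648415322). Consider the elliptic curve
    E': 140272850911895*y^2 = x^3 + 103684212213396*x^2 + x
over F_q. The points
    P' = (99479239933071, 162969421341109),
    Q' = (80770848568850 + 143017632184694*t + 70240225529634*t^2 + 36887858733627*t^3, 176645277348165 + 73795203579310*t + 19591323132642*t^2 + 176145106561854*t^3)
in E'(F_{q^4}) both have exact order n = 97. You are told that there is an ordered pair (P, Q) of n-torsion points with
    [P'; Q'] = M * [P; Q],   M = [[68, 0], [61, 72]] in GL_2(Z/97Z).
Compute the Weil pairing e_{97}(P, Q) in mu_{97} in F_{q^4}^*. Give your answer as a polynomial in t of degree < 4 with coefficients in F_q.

e_{97}(aP+bQ,cP+dQ) = e_{97}(P,Q)^(ad-bc); with (a,b,c,d)=(68,0,61,72) this gives the det-97 law.
Inverting 46 mod 97: 19. Thus e_{97}(P,Q) = e(P',Q')^{19}.
Undo Montgomery via alpha=33951857192990, beta=20682080153955: (a',b')=(158009535811987,19317569913809) over F_{183341091133141}.
n = 97 = (1100001)_2 (7 bits, wt 3); accumulate f_{97,P'}(Q'+S)/f_{97,P'}(S) along the 6-step ladder.
f_P(D_Q)/f_Q(D_P) = 37828794990725 + 169273577511538*t + 28090989401626*t^2 + 26348536984458*t^3.
Hence e(P,Q) = 82598553434450 + 143644418880013*t + 2404056040617*t^2 + 23321535892888*t^3 in F_{183341091133141^4}^*.

82598553434450 + 143644418880013*t + 2404056040617*t^2 + 23321535892888*t^3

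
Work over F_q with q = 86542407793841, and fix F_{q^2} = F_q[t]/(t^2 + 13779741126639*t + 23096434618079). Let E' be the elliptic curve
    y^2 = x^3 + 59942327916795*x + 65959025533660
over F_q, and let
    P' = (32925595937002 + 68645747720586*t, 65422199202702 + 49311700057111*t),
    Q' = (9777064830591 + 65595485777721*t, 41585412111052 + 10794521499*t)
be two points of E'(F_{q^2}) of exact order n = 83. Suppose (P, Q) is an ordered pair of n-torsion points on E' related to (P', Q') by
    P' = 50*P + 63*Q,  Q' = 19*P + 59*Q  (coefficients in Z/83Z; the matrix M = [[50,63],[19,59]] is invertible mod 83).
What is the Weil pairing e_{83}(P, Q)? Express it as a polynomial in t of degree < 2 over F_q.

Under M = [[50,63],[19,59]] in GL_2(Z/83), e_{83}(P',Q') = e_{83}(P,Q)^(50*59-63*19 mod 83).
det(M) mod 83 = 10; its inverse in (Z/83)^* is 25 (check: 10*25 mod 83 = 1).
7-bit Miller (1010011) on E'/F_{86542407793841} with a'=59942327916795, b'=65959025533660: accumulate tangent/chord ratios at Q'+S and P'+S'.
Result: e(P',Q') = 2243149213540 + 62786267218161*t.
e_{83}(P,Q) = (2243149213540 + 62786267218161*t)^{25} = 39706841703587 + 10728447298537*t.

39706841703587 + 10728447298537*t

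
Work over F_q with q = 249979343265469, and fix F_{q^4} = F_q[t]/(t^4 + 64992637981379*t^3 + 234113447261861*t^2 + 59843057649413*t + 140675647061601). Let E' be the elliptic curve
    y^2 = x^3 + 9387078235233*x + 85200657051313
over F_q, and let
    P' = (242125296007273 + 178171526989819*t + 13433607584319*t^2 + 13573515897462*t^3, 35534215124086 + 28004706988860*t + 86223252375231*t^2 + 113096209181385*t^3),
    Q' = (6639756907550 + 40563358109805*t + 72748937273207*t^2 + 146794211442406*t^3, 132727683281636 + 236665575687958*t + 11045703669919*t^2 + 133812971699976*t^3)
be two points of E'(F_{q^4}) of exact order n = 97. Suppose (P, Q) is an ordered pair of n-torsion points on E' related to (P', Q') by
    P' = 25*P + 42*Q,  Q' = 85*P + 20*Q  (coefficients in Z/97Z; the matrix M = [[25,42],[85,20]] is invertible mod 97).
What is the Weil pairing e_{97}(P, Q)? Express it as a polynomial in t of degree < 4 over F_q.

184632722028141 + 198858458261490*t + 235339935772632*t^2 + 139834782804958*t^3

The 97-Weil pairing on E[97] over F_{249979343265469} is alternating-bilinear: e_{97}(P',Q') = e_{97}(P,Q)^det(M).
25*20 - 42*85 = -3070; reduced mod 97: det = 34, inverse 20.
n = 97 = (1100001)_2 (7 bits, wt 3); accumulate f_{97,P'}(Q'+S)/f_{97,P'}(S) along the 6-step ladder.
f_P(D_Q)/f_Q(D_P) = 84428823972666 + 53390207802932*t + 45382098362172*t^2 + 241110782807212*t^3.
Hence e(P,Q) = 184632722028141 + 198858458261490*t + 235339935772632*t^2 + 139834782804958*t^3 in F_{249979343265469^4}^*.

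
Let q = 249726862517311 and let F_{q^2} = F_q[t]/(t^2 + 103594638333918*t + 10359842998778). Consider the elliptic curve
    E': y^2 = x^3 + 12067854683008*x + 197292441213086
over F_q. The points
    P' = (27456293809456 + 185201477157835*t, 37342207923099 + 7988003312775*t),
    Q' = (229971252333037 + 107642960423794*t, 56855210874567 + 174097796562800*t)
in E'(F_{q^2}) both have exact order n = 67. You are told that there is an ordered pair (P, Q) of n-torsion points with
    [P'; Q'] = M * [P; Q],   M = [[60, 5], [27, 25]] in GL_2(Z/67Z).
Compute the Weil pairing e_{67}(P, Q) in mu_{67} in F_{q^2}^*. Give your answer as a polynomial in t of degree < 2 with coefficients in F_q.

The 67-Weil pairing on E[67] over F_{249726862517311} is alternating-bilinear: e_{67}(P',Q') = e_{67}(P,Q)^det(M).
det M = 60*25 - 5*27 = 1365 = 25 (mod 67); 25^{-1} = 59 (mod 67).
n = 67 = (1000011)_2 (7 bits, wt 3); accumulate f_{67,P'}(Q'+S)/f_{67,P'}(S) along the 6-step ladder.
e_{67}(P',Q') = 60757695200981 + 19615658863547*t.
e_{67}(P,Q) = (60757695200981 + 19615658863547*t)^{59} = 220997917102669 + 140696002096111*t.

220997917102669 + 140696002096111*t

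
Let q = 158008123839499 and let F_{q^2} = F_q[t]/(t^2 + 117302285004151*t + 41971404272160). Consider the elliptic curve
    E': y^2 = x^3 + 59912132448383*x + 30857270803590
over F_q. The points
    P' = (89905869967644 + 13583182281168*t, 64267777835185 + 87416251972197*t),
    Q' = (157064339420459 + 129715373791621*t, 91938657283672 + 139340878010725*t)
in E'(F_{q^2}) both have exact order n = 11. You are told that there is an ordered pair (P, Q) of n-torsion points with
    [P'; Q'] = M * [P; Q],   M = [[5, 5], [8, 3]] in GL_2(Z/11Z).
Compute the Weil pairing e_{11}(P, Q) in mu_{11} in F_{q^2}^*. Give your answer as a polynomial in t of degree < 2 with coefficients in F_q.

Under M = [[5,5],[8,3]] in GL_2(Z/11), e_{11}(P',Q') = e_{11}(P,Q)^(5*3-5*8 mod 11).
Hence e(P,Q) = e(P',Q')^{7} where 7 = 8^{-1} mod 11.
Build f_{11,P'} and f_{11,Q'} via the 4-bit ladder of 11=1011_2; evaluate at shifted divisors; quotient in F_{158008123839499^2}.
The quotient is 45939385091967 + 147554254890538*t.
(45939385091967 + 147554254890538*t)^{7} mod (158008123839499,f) = 58874211726552 + 57132766821840*t.

58874211726552 + 57132766821840*t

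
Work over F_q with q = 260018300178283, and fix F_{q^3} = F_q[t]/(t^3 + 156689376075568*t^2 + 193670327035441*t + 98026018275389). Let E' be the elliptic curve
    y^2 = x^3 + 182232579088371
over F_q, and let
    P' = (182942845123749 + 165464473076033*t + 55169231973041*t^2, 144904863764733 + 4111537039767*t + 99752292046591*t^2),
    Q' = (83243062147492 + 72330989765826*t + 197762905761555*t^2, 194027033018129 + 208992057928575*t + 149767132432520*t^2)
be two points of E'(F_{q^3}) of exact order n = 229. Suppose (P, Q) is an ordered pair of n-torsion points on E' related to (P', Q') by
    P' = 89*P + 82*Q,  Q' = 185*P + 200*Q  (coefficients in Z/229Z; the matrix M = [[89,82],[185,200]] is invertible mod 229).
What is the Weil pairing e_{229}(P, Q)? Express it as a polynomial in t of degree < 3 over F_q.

e_{229} is bilinear + alternating on E[229], so e_{229}(89*P + 82*Q, 185*P + 200*Q) = e_{229}(P,Q)^(89*200-82*185).
det M = 89*200 - 82*185 = 2630 = 111 (mod 229); 111^{-1} = 196 (mod 229).
Double-and-add over 11100101: 8-1 doublings, 5-1 additions; each step l_{T,T}/v_{2T} or l_{T,P'}/v at Q'+S for random S.
The quotient is 14916629728238 + 84816958575566*t + 210762703869134*t^2.
e_{229}(P,Q) = (14916629728238 + 84816958575566*t + 210762703869134*t^2)^{196} = 135190061071858 + 48906104443440*t + 172234920545307*t^2.

135190061071858 + 48906104443440*t + 172234920545307*t^2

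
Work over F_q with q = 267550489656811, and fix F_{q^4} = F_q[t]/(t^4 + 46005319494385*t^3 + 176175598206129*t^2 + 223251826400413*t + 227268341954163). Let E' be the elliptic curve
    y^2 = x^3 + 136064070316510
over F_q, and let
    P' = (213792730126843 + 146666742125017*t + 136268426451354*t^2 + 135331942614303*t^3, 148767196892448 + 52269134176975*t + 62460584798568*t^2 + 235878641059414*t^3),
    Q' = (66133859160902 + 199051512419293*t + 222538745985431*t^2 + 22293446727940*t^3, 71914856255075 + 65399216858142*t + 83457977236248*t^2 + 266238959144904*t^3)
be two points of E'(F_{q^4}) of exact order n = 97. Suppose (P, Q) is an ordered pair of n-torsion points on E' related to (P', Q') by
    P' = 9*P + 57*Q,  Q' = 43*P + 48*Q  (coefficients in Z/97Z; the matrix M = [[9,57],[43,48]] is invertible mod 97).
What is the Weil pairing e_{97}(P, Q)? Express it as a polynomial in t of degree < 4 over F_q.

186025086752587 + 116501425149783*t + 252545101332469*t^2 + 258554884586265*t^3

e_{97} is bilinear + alternating on E[97], so e_{97}(9*P + 57*Q, 43*P + 48*Q) = e_{97}(P,Q)^(9*48-57*43).
So e_{97}(P,Q) = e_{97}(P',Q')^{27}, since 18*27 = 1 mod 97.
7-bit Miller (1100001) on E'/F_{267550489656811} with a'=0, b'=136064070316510: accumulate tangent/chord ratios at Q'+S and P'+S'.
Result: e(P',Q') = 137914297646474 + 257207055950177*t + 196176666493296*t^2 + 64128395511924*t^3.
Hence e(P,Q) = 186025086752587 + 116501425149783*t + 252545101332469*t^2 + 258554884586265*t^3 in F_{267550489656811^4}^*.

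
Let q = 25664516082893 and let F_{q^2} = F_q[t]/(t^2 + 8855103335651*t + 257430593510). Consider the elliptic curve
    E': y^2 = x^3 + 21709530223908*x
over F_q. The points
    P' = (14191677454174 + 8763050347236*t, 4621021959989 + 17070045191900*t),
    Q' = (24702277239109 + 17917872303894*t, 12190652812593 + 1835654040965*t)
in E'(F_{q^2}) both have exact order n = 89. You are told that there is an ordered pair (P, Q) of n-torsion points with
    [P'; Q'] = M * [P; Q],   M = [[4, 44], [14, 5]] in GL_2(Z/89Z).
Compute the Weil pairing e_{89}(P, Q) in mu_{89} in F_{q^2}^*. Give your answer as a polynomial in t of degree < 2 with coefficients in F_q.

52328336349 + 2435750309232*t

e_{89}(aP+bQ,cP+dQ) = e_{89}(P,Q)^(ad-bc); with (a,b,c,d)=(4,44,14,5) this gives the det-89 law.
So e_{89}(P,Q) = e_{89}(P',Q')^{33}, since 27*33 = 1 mod 89.
Build f_{89,P'} and f_{89,Q'} via the 7-bit ladder of 89=1011001_2; evaluate at shifted divisors; quotient in F_{25664516082893^2}.
f_P(D_Q)/f_Q(D_P) = 25074698738754 + 13989211432787*t.
Finally e_{89}(P,Q) = 52328336349 + 2435750309232*t.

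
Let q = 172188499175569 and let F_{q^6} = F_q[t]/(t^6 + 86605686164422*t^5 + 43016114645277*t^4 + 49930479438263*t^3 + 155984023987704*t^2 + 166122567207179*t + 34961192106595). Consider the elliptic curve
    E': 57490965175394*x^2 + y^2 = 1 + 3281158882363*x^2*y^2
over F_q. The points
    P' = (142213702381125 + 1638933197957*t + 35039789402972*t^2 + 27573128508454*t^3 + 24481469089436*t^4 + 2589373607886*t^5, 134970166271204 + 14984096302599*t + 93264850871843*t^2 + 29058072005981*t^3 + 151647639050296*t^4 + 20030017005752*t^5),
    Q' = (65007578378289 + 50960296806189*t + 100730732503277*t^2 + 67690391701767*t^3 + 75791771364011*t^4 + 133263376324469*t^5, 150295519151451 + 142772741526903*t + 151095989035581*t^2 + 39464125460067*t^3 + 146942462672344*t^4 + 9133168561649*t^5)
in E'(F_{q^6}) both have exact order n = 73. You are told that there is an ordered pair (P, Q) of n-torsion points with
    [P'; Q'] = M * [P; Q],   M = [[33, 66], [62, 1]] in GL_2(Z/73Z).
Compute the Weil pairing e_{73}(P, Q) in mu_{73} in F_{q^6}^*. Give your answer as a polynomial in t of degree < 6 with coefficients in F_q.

Since e_{73}(P,P)=e_{73}(Q,Q)=1 and e_{73}(Q,P)=e_{73}(P,Q)^{-1}, expanding e_{73}(33*P + 66*Q,62*P + 1*Q) leaves e(P,Q)^det(M).
So e_{73}(P,Q) = e_{73}(P',Q')^{68}, since 29*68 = 1 mod 73.
Map (x,y)_Ed via u=(1+y)/(1-y), v=(1+y)/((1-y)x) to Montgomery A=127102279795438,B=110372741369592; then to (a',b')=(74458568555005,119934035791374).
Run Miller on y^2=x^3+74458568555005*x+119934035791374 over F_{172188499175569}: ladder 1001001 (7 bits); e = f_P(D_Q)/f_Q(D_P).
Miller gives e_{73}(P',Q') = 964358637784 + 105184482168803*t + 131141312897536*t^2 + 89880114220896*t^3 + 84218025892613*t^4 + 148344326234066*t^5 in F_{172188499175569^6}.
e_{73}(P,Q) = (964358637784 + 105184482168803*t + 131141312897536*t^2 + 89880114220896*t^3 + 84218025892613*t^4 + 148344326234066*t^5)^{68} = 42484341865664 + 140492182580472*t + 953963021144*t^2 + 66818777452221*t^3 + 88413636619877*t^4 + 54245617512385*t^5.

42484341865664 + 140492182580472*t + 953963021144*t^2 + 66818777452221*t^3 + 88413636619877*t^4 + 54245617512385*t^5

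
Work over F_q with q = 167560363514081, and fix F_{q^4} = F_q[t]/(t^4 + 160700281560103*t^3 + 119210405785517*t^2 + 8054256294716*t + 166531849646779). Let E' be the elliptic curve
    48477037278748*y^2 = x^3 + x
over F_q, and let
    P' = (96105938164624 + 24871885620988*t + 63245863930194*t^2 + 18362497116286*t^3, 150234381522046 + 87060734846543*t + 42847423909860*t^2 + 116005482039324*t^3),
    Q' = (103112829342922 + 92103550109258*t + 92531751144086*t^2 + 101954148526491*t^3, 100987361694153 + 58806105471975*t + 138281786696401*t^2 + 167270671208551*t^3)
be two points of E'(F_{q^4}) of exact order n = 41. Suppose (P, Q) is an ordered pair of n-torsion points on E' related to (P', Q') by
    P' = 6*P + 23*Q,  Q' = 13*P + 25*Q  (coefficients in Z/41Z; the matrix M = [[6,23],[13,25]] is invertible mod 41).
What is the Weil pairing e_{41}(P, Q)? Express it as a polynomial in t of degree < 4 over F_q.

61164520161283 + 136971419088777*t + 154483374727657*t^2 + 60019995768097*t^3

e_{41}(aP+bQ,cP+dQ) = e_{41}(P,Q)^(ad-bc); with (a,b,c,d)=(6,23,13,25) this gives the det-41 law.
det(M) mod 41 = 15; its inverse in (Z/41)^* is 11 (check: 15*11 mod 41 = 1).
Set x_W=2011359279093*u, y_W=2011359279093*v; then E': y_W^2=x_W^3+3504416737251*x_W.
n = 41 = (101001)_2 (6 bits, wt 3); accumulate f_{41,P'}(Q'+S)/f_{41,P'}(S) along the 5-step ladder.
Miller gives e_{41}(P',Q') = 10780054270694 + 147605956396092*t + 58970498640273*t^2 + 165535144903546*t^3 in F_{167560363514081^4}.
Hence e(P,Q) = 61164520161283 + 136971419088777*t + 154483374727657*t^2 + 60019995768097*t^3 in F_{167560363514081^4}^*.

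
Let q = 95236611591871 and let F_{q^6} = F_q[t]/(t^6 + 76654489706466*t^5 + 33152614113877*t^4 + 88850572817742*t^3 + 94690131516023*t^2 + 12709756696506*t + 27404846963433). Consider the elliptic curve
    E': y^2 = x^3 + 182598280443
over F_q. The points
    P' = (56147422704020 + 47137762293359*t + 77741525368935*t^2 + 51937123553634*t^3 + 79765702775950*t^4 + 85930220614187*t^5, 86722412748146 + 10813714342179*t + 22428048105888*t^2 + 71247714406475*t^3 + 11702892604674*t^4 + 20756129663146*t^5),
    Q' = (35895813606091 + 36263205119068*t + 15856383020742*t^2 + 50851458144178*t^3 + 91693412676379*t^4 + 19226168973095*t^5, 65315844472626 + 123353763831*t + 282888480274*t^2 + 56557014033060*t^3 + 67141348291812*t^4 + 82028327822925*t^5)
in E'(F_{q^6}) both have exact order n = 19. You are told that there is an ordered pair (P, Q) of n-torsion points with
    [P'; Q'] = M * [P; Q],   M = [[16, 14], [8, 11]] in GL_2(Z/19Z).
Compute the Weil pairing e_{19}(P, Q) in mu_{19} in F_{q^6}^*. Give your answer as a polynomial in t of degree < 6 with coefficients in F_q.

Alternating bilinearity on E[19] (values in mu_{19} in F_{95236611591871^6}) gives e(P',Q') = e(P,Q)^det(M).
So e_{19}(P,Q) = e_{19}(P',Q')^{11}, since 7*11 = 1 mod 19.
Double-and-add over 10011: 5-1 doublings, 3-1 additions; each step l_{T,T}/v_{2T} or l_{T,P'}/v at Q'+S for random S.
Result: e(P',Q') = 88819382311464 + 36479242935810*t + 10692765987209*t^2 + 10264665745737*t^3 + 56975900416844*t^4 + 37511164136520*t^5.
Thus e_{19}(P,Q) = 63513473778281 + 73873482185098*t + 53219101508011*t^2 + 19955757155347*t^3 + 49061451405879*t^4 + 86937982883504*t^5.

63513473778281 + 73873482185098*t + 53219101508011*t^2 + 19955757155347*t^3 + 49061451405879*t^4 + 86937982883504*t^5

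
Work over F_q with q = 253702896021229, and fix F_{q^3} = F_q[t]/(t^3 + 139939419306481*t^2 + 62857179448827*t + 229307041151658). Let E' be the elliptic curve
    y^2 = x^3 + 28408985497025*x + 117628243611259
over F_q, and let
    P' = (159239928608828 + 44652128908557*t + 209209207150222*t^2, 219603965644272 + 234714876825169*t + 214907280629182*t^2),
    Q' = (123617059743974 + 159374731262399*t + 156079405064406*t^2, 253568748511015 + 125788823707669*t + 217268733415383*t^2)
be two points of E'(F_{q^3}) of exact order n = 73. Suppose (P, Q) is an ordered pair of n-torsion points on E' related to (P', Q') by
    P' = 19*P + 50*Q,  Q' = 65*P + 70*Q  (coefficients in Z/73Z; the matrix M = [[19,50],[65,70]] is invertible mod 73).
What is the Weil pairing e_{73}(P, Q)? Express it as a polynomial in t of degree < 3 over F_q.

157591452334337 + 209465140595192*t + 140794239074849*t^2

Under M = [[19,50],[65,70]] in GL_2(Z/73), e_{73}(P',Q') = e_{73}(P,Q)^(19*70-50*65 mod 73).
19*70 - 50*65 = -1920; reduced mod 73: det = 51, inverse 63.
n = 73 = (1001001)_2 (7 bits, wt 3); accumulate f_{73,P'}(Q'+S)/f_{73,P'}(S) along the 6-step ladder.
Miller gives e_{73}(P',Q') = 18594409842283 + 164047923545125*t + 129941818194209*t^2 in F_{253702896021229^3}.
Raise to 63: e(P,Q) = 157591452334337 + 209465140595192*t + 140794239074849*t^2 in mu_{73}.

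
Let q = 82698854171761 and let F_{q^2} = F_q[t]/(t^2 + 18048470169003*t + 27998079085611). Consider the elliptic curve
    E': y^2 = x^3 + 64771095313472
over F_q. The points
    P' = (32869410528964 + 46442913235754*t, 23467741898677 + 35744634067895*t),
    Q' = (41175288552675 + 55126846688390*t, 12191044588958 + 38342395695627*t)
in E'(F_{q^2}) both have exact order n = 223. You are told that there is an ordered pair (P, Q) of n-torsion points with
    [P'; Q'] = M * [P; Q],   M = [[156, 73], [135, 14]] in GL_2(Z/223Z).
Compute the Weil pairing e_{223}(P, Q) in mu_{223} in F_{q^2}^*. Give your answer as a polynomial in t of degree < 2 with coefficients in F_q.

e_{223}(aP+bQ,cP+dQ) = e_{223}(P,Q)^(ad-bc); with (a,b,c,d)=(156,73,135,14) this gives the det-223 law.
So e_{223}(P,Q) = e_{223}(P',Q')^{5}, since 134*5 = 1 mod 223.
n = 223 = (11011111)_2 (8 bits, wt 7); accumulate f_{223,P'}(Q'+S)/f_{223,P'}(S) along the 7-step ladder.
Result: e(P',Q') = 37958237113113 + 2042064657558*t.
Hence e(P,Q) = 59258605973262 + 61296176937688*t in F_{82698854171761^2}^*.

59258605973262 + 61296176937688*t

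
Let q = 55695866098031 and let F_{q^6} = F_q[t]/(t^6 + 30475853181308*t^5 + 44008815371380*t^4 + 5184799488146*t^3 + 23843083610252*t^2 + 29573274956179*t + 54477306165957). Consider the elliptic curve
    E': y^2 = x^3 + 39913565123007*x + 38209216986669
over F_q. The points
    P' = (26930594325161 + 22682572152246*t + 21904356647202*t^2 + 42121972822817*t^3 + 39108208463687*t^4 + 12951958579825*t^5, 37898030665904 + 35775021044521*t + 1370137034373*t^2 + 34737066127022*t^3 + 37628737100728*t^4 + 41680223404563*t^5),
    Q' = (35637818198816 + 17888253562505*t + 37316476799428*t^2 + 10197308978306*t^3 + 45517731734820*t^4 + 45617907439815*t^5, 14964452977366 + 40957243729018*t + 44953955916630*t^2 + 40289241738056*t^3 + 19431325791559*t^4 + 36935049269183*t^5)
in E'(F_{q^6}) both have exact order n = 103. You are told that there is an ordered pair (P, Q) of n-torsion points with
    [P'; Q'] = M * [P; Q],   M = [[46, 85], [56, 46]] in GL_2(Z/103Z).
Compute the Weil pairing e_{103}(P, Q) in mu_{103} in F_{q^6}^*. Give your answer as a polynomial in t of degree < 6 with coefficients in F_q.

47423164414789 + 49932575186633*t + 43094559350138*t^2 + 3306059749500*t^3 + 186805689937*t^4 + 38572936123909*t^5

e_{103}(aP+bQ,cP+dQ) = e_{103}(P,Q)^(ad-bc); with (a,b,c,d)=(46,85,56,46) this gives the det-103 law.
Inverting 34 mod 103: 100. Thus e_{103}(P,Q) = e(P',Q')^{100}.
Double-and-add over 1100111: 7-1 doublings, 5-1 additions; each step l_{T,T}/v_{2T} or l_{T,P'}/v at Q'+S for random S.
The quotient is 52309898523961 + 501452728935*t + 46446554849579*t^2 + 51362604222426*t^3 + 33153675841307*t^4 + 11200558072324*t^5.
Finally e_{103}(P,Q) = 47423164414789 + 49932575186633*t + 43094559350138*t^2 + 3306059749500*t^3 + 186805689937*t^4 + 38572936123909*t^5.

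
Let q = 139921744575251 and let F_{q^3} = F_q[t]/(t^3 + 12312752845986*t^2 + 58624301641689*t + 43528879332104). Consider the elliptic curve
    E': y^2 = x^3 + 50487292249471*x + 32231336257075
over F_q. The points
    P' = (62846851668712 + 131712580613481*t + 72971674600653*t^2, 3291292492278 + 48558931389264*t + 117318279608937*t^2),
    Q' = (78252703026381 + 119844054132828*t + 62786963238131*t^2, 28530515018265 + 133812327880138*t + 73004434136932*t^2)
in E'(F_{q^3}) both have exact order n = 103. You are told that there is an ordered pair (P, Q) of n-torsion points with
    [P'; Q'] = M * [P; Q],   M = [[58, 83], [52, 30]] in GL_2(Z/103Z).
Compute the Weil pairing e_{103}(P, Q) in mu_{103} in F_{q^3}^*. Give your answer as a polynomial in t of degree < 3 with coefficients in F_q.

The 103-Weil pairing on E[103] over F_{139921744575251} is alternating-bilinear: e_{103}(P',Q') = e_{103}(P,Q)^det(M).
58*30 - 83*52 = -2576; reduced mod 103: det = 102, inverse 102.
Build f_{103,P'} and f_{103,Q'} via the 7-bit ladder of 103=1100111_2; evaluate at shifted divisors; quotient in F_{139921744575251^3}.
f_P(D_Q)/f_Q(D_P) = 43739161029048 + 18345239464315*t + 111381231258308*t^2.
Thus e_{103}(P,Q) = 6348885780263 + 26786093297655*t + 110090142246911*t^2.

6348885780263 + 26786093297655*t + 110090142246911*t^2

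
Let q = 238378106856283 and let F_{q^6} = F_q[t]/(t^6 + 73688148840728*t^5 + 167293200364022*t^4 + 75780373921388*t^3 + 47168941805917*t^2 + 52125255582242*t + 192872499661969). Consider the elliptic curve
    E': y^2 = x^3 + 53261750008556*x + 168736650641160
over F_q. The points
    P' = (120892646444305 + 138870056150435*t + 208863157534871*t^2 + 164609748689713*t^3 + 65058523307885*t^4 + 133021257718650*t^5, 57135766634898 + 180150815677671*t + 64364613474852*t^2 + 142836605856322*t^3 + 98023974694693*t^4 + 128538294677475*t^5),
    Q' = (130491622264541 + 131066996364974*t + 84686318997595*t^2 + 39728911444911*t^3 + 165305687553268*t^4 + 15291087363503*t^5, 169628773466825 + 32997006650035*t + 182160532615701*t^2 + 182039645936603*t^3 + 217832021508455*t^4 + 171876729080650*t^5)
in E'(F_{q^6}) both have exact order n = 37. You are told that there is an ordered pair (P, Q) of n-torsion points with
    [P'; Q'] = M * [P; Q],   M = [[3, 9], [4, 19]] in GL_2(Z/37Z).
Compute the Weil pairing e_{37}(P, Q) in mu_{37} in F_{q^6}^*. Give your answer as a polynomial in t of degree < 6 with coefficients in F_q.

Under M = [[3,9],[4,19]] in GL_2(Z/37), e_{37}(P',Q') = e_{37}(P,Q)^(3*19-9*4 mod 37).
So e_{37}(P,Q) = e_{37}(P',Q')^{30}, since 21*30 = 1 mod 37.
Run Miller on y^2=x^3+53261750008556*x+168736650641160 over F_{238378106856283}: ladder 100101 (6 bits); e = f_P(D_Q)/f_Q(D_P).
f_P(D_Q)/f_Q(D_P) = 5933419003610 + 100473129607909*t + 117431335003655*t^2 + 181204298350682*t^3 + 25352573638496*t^4 + 63420716801061*t^5.
Hence e(P,Q) = 191166975278114 + 103900615393850*t + 33681138333788*t^2 + 40046909401762*t^3 + 145210631401414*t^4 + 67109431864020*t^5 in F_{238378106856283^6}^*.

191166975278114 + 103900615393850*t + 33681138333788*t^2 + 40046909401762*t^3 + 145210631401414*t^4 + 67109431864020*t^5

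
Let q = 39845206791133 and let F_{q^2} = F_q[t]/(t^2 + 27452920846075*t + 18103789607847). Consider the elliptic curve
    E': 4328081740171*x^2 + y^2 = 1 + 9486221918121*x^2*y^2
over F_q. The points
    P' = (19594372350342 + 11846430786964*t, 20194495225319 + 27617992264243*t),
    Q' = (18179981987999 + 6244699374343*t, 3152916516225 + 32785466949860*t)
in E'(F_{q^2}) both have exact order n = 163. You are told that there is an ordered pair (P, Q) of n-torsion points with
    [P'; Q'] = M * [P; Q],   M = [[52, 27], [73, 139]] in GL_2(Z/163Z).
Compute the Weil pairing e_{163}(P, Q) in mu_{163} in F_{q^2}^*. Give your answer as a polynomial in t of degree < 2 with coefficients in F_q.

38736412866745 + 30803909055937*t

e_{163}(aP+bQ,cP+dQ) = e_{163}(P,Q)^(ad-bc); with (a,b,c,d)=(52,27,73,139) this gives the det-163 law.
det(M) mod 163 = 41; its inverse in (Z/163)^* is 4 (check: 41*4 mod 163 = 1).
Edwards a_E,d_E -> Montgomery A=5899280081109,B=21687634086004 -> Weierstrass 0,17292741650948 via alpha=15584119540093,beta=18633068351079.
8-bit Miller (10100011) on E'/F_{39845206791133} with a'=0, b'=17292741650948: accumulate tangent/chord ratios at Q'+S and P'+S'.
f_P(D_Q)/f_Q(D_P) = 10085513760174 + 3766504373346*t.
Raise to 4: e(P,Q) = 38736412866745 + 30803909055937*t in mu_{163}.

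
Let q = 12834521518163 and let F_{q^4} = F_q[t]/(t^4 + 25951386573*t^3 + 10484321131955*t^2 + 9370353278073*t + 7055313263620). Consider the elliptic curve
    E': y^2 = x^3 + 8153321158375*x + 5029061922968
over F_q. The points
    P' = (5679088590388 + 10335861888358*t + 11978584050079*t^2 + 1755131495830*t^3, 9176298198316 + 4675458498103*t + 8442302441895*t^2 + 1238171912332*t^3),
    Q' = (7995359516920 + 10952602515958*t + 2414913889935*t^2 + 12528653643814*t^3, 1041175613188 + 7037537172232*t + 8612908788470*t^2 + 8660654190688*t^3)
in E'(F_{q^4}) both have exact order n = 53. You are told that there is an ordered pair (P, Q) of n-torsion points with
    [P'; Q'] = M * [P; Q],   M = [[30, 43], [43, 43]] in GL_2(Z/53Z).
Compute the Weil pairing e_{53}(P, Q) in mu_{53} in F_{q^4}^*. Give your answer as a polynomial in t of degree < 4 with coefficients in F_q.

7629380022796 + 1608775250533*t + 575338381485*t^2 + 6310993484146*t^3

e_{53}(aP+bQ,cP+dQ) = e_{53}(P,Q)^(ad-bc); with (a,b,c,d)=(30,43,43,43) this gives the det-53 law.
Hence e(P,Q) = e(P',Q')^{42} where 42 = 24^{-1} mod 53.
6-bit Miller (110101) on E'/F_{12834521518163} with a'=8153321158375, b'=5029061922968: accumulate tangent/chord ratios at Q'+S and P'+S'.
Result: e(P',Q') = 2464590266953 + 10263306949755*t + 378737304657*t^2 + 10209625307973*t^3.
Hence e(P,Q) = 7629380022796 + 1608775250533*t + 575338381485*t^2 + 6310993484146*t^3 in F_{12834521518163^4}^*.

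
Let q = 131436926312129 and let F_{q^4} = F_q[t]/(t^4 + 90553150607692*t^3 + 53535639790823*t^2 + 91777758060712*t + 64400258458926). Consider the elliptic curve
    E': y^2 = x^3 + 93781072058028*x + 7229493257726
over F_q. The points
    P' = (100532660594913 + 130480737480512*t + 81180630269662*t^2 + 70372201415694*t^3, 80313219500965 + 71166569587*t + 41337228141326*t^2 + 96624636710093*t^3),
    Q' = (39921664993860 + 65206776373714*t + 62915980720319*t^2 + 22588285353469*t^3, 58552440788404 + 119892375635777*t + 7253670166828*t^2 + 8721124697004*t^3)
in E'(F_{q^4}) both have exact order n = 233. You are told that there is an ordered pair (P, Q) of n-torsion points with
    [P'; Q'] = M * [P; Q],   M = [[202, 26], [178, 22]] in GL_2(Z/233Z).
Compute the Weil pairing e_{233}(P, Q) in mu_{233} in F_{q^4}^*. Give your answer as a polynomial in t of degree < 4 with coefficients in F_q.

96815721426159 + 77294271081824*t + 49098087534138*t^2 + 38921722503154*t^3

e_{233} is bilinear + alternating on E[233], so e_{233}(202*P + 26*Q, 178*P + 22*Q) = e_{233}(P,Q)^(202*22-26*178).
det(M) mod 233 = 49; its inverse in (Z/233)^* is 214 (check: 49*214 mod 233 = 1).
Miller loop for e_{233} over F_{131436926312129^4}: bits of 233 = 11101001; 7 double steps + 4 add steps, l/v at each.
e_{233}(P',Q') = 98565151928647 + 118625616221740*t + 60844126898349*t^2 + 496482024439*t^3.
e_{233}(P,Q) = (98565151928647 + 118625616221740*t + 60844126898349*t^2 + 496482024439*t^3)^{214} = 96815721426159 + 77294271081824*t + 49098087534138*t^2 + 38921722503154*t^3.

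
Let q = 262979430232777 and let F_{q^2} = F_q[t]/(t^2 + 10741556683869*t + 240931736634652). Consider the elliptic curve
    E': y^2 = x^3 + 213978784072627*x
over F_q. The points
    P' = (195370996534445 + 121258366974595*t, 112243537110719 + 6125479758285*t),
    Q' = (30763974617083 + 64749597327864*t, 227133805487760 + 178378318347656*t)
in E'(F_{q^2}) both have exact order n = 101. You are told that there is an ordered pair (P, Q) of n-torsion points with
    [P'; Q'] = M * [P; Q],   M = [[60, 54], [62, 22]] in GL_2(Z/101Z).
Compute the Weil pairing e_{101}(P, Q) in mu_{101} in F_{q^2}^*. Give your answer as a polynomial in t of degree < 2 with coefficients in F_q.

Alternating bilinearity on E[101] (values in mu_{101} in F_{262979430232777^2}) gives e(P',Q') = e(P,Q)^det(M).
det M = 60*22 - 54*62 = -2028 = 93 (mod 101); 93^{-1} = 63 (mod 101).
Build f_{101,P'} and f_{101,Q'} via the 7-bit ladder of 101=1100101_2; evaluate at shifted divisors; quotient in F_{262979430232777^2}.
f_P(D_Q)/f_Q(D_P) = 24613623616398 + 68982313807402*t.
(24613623616398 + 68982313807402*t)^{63} mod (262979430232777,f) = 177837039543961 + 112343270575213*t.

177837039543961 + 112343270575213*t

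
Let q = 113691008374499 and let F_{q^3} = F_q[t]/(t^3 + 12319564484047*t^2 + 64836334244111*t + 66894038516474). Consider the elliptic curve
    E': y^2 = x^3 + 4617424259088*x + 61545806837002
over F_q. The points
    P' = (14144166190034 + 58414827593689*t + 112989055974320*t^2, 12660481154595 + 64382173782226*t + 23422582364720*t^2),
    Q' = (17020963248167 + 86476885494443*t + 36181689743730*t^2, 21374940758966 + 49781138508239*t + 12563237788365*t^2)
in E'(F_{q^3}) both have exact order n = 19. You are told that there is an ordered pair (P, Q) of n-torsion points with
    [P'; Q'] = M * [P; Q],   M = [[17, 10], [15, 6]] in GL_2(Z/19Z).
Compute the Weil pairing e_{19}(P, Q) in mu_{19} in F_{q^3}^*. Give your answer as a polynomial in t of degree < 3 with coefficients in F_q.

e_{19} is bilinear + alternating on E[19], so e_{19}(17*P + 10*Q, 15*P + 6*Q) = e_{19}(P,Q)^(17*6-10*15).
Inverting 9 mod 19: 17. Thus e_{19}(P,Q) = e(P',Q')^{17}.
Miller loop for e_{19} over F_{113691008374499^3}: bits of 19 = 10011; 4 double steps + 2 add steps, l/v at each.
So e_{19}(P',Q') = 61167760492047 + 6506852699087*t + 25168246444527*t^2.
Raise to 17: e(P,Q) = 83750197579904 + 75121166501584*t + 90059973673960*t^2 in mu_{19}.

83750197579904 + 75121166501584*t + 90059973673960*t^2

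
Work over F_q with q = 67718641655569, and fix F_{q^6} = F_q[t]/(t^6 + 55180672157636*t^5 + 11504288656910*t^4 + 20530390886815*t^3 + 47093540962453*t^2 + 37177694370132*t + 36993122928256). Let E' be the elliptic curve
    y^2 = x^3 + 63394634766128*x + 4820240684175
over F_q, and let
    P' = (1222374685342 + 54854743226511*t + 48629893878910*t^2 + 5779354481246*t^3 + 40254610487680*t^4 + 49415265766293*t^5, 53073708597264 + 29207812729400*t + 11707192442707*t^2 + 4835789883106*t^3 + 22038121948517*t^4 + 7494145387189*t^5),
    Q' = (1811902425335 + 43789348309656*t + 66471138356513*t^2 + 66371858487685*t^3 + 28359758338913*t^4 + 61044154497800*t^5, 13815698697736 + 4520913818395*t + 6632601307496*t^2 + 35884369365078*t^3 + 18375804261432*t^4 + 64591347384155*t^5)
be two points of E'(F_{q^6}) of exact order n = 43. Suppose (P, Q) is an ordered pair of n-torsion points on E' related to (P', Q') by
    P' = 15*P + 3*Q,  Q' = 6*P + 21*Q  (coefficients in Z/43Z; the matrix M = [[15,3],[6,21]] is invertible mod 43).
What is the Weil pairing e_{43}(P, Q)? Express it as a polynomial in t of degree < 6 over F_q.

The 43-Weil pairing on E[43] over F_{67718641655569} is alternating-bilinear: e_{43}(P',Q') = e_{43}(P,Q)^det(M).
So e_{43}(P,Q) = e_{43}(P',Q')^{32}, since 39*32 = 1 mod 43.
Miller loop for e_{43} over F_{67718641655569^6}: bits of 43 = 101011; 5 double steps + 3 add steps, l/v at each.
f_P(D_Q)/f_Q(D_P) = 33722626391452 + 26164819787725*t + 62971187539460*t^2 + 25041491522268*t^3 + 18700778700605*t^4 + 40594901845296*t^5.
e_{43}(P,Q) = (33722626391452 + 26164819787725*t + 62971187539460*t^2 + 25041491522268*t^3 + 18700778700605*t^4 + 40594901845296*t^5)^{32} = 51082700316336 + 44107010573202*t + 17436527926580*t^2 + 26752726614946*t^3 + 47401069331307*t^4 + 9894859856547*t^5.

51082700316336 + 44107010573202*t + 17436527926580*t^2 + 26752726614946*t^3 + 47401069331307*t^4 + 9894859856547*t^5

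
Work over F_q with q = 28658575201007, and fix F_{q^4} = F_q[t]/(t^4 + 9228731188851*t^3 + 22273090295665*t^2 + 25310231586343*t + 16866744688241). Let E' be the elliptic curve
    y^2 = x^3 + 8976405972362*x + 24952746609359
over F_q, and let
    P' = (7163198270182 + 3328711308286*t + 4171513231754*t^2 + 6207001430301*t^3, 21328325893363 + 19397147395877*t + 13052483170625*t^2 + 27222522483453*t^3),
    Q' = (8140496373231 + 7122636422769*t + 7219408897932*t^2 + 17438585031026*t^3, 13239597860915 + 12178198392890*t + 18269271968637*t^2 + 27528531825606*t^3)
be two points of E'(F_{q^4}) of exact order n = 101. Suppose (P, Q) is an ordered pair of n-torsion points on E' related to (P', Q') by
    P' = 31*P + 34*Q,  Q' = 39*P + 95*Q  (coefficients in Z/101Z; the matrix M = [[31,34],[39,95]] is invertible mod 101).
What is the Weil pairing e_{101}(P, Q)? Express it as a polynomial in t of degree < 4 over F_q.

18083870178988 + 15695319060445*t + 10902342942213*t^2 + 13915210767416*t^3

The 101-Weil pairing on E[101] over F_{28658575201007} is alternating-bilinear: e_{101}(P',Q') = e_{101}(P,Q)^det(M).
So e_{101}(P,Q) = e_{101}(P',Q')^{34}, since 3*34 = 1 mod 101.
7-bit Miller (1100101) on E'/F_{28658575201007} with a'=8976405972362, b'=24952746609359: accumulate tangent/chord ratios at Q'+S and P'+S'.
Result: e(P',Q') = 19684985665585 + 1193357090244*t + 24951392975184*t^2 + 2750497157835*t^3.
(19684985665585 + 1193357090244*t + 24951392975184*t^2 + 2750497157835*t^3)^{34} mod (28658575201007,f) = 18083870178988 + 15695319060445*t + 10902342942213*t^2 + 13915210767416*t^3.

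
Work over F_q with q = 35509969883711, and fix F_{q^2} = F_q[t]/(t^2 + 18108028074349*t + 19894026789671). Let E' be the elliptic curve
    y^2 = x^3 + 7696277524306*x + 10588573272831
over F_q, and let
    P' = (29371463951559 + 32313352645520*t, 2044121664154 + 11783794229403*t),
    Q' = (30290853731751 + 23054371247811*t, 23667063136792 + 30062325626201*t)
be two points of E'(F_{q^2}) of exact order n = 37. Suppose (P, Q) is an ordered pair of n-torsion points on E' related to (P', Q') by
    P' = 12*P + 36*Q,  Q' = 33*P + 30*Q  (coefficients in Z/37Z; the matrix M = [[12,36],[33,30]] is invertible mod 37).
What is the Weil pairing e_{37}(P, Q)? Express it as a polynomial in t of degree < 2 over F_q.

1672678183511 + 4493243532012*t

e_{37} is bilinear + alternating on E[37], so e_{37}(12*P + 36*Q, 33*P + 30*Q) = e_{37}(P,Q)^(12*30-36*33).
det M = 12*30 - 36*33 = -828 = 23 (mod 37); 23^{-1} = 29 (mod 37).
Run Miller on y^2=x^3+7696277524306*x+10588573272831 over F_{35509969883711}: ladder 100101 (6 bits); e = f_P(D_Q)/f_Q(D_P).
The quotient is 26735893291662 + 7602989627369*t.
Thus e_{37}(P,Q) = 1672678183511 + 4493243532012*t.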